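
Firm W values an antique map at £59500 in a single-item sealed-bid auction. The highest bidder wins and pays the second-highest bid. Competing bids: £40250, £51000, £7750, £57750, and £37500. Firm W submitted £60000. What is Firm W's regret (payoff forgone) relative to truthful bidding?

The highest competing bid is £57750.
Bidding truthfully at £59500: Firm W has the top bid, wins, and pays the second-highest bid £57750. Payoff = £59500 − £57750 = £1750.
Bidding £60000: Firm W has the top bid, wins, and pays the second-highest bid £57750. Payoff = £59500 − £57750 = £1750.
Regret = truthful payoff − actual payoff = £1750 − £1750 = £0.
The bid only affects whether you win, not the price — here both bids land on the same side of the top rival bid, so the deviation is payoff-neutral.

£0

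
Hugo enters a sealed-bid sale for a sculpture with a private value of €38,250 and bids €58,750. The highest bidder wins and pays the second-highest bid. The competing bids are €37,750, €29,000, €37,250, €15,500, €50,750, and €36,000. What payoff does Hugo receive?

Hugo's payoff: -€12,500.

Highest competing bid: €50,750.
Hugo's bid €58,750 is the highest overall, so Hugo wins and pays the second-highest bid, €50,750.
Payoff = value − price = €38,250 − €50,750 = -€12,500.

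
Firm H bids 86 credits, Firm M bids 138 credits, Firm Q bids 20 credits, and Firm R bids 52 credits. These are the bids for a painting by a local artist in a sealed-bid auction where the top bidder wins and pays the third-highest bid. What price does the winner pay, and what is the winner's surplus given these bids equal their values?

Price 52 credits; surplus 86 credits.

Bids in descending order: Firm M 138 credits, then Firm H 86 credits, then Firm R 52 credits, then Firm Q 20 credits.
Firm M is the highest bidder, so Firm M wins.
Under the third-price rule, the price is the third-highest bid: 52 credits.
Surplus = 138 credits − 52 credits = 86 credits.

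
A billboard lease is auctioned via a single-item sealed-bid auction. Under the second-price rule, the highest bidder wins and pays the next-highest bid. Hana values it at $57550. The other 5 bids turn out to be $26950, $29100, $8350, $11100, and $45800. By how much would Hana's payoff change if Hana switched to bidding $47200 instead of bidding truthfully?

Payoff change: $0.

The highest competing bid is $45800.
Bidding truthfully at $57550: Hana has the top bid, wins, and pays the second-highest bid $45800. Payoff = $57550 − $45800 = $11750.
Bidding $47200: Hana has the top bid, wins, and pays the second-highest bid $45800. Payoff = $57550 − $45800 = $11750.
Change = $11750 − $11750 = $0.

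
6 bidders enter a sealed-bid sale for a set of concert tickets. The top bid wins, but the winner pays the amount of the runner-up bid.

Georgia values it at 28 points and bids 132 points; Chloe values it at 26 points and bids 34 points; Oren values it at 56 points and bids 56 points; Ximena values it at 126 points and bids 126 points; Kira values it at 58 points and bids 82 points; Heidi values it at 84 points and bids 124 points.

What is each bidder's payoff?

Sorted high to low: Georgia 132 points, then Ximena 126 points, then Heidi 124 points, then Kira 82 points, then Oren 56 points, then Chloe 34 points.
Georgia has the top bid and wins; the price is the second-highest bid, 126 points.
Georgia's payoff = 28 points − 126 points = -98 points. All other bidders lose, so their payoff is 0.

Payoffs: Georgia -98 points, Chloe 0 points, Oren 0 points, Ximena 0 points, Kira 0 points, Heidi 0 points.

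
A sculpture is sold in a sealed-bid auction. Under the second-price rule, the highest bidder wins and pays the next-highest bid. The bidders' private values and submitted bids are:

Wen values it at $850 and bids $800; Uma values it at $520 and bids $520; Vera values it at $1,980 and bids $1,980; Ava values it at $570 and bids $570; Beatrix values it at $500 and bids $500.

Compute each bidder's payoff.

Bids in descending order: Vera $1,980; Wen $800; Ava $570; Uma $520; Beatrix $500.
Vera has the top bid and wins; the price is the second-highest bid, $800.
Vera's payoff = $1,980 − $800 = $1,180. All other bidders lose, so their payoff is 0.

Payoffs: Wen $0, Uma $0, Vera $1,180, Ava $0, Beatrix $0.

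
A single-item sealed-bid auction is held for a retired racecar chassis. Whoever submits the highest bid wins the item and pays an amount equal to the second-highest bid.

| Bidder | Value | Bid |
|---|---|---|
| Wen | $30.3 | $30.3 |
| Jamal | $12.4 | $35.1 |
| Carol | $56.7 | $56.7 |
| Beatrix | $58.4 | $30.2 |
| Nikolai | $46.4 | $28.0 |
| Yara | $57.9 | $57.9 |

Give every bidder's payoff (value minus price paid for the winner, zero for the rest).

Ranking the bids: Yara $57.9, then Carol $56.7, then Jamal $35.1, then Wen $30.3, then Beatrix $30.2, then Nikolai $28.0.
Yara has the top bid and wins; the price is the second-highest bid, $56.7.
Yara's payoff = $57.9 − $56.7 = $1.2. All other bidders lose, so their payoff is 0.

Payoffs: Wen $0.0, Jamal $0.0, Carol $0.0, Beatrix $0.0, Nikolai $0.0, Yara $1.2.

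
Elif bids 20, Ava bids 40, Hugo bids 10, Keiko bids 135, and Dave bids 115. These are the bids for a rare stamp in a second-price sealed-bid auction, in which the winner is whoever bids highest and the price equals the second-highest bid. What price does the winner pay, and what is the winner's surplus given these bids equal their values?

Price 115; surplus 20.

Bids in descending order: Keiko 135 > Dave 115 > Ava 40 > Elif 20 > Hugo 10.
Keiko is the highest bidder, so Keiko wins.
Under the second-price rule, the price is the second-highest bid: 115.
Surplus = 135 − 115 = 20.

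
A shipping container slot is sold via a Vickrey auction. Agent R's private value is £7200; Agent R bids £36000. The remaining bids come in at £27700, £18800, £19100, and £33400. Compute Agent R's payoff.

Highest competing bid: £33400.
Agent R's bid £36000 is the highest overall, so Agent R wins and pays the second-highest bid, £33400.
Payoff = value − price = £7200 − £33400 = -£26200.

Payoff = -£26200.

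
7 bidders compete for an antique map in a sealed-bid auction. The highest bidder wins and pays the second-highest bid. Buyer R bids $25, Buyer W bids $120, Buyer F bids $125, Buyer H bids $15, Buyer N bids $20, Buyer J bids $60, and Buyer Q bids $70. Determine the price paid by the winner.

$120

Sorted high to low: Buyer F $125; Buyer W $120; Buyer Q $70; Buyer J $60; Buyer R $25; Buyer N $20; Buyer H $15.
Buyer F has the highest bid, so Buyer F wins.
The second-highest bid is $120, so that is what Buyer F pays.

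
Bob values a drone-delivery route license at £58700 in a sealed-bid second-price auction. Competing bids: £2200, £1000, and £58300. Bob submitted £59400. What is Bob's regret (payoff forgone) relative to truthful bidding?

The highest competing bid is £58300.
Bidding truthfully at £58700: Bob has the top bid, wins, and pays the second-highest bid £58300. Payoff = £58700 − £58300 = £400.
Bidding £59400: Bob has the top bid, wins, and pays the second-highest bid £58300. Payoff = £58700 − £58300 = £400.
Regret = truthful payoff − actual payoff = £400 − £400 = £0.
The bid only affects whether you win, not the price — here both bids land on the same side of the top rival bid, so the deviation is payoff-neutral.

Regret: £0.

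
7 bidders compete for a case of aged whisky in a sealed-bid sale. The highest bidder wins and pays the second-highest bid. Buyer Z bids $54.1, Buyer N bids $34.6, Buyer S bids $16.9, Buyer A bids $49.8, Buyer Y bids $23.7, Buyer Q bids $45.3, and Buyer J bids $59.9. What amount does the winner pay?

Bids in descending order: Buyer J $59.9; Buyer Z $54.1; Buyer A $49.8; Buyer Q $45.3; Buyer N $34.6; Buyer Y $23.7; Buyer S $16.9.
Buyer J has the highest bid, so Buyer J wins.
The second-highest bid is $54.1, so that is what Buyer J pays.

Price paid: $54.1.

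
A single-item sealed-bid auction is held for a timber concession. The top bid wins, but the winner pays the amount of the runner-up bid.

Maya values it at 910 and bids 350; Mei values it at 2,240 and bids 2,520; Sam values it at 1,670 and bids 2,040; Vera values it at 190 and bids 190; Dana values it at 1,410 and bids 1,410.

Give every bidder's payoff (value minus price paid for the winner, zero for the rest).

Bids in descending order: Mei 2,520; Sam 2,040; Dana 1,410; Maya 350; Vera 190.
Mei has the top bid and wins; the price is the second-highest bid, 2,040.
Mei's payoff = 2,240 − 2,040 = 200. All other bidders lose, so their payoff is 0.

Maya 0, Mei 200, Sam 0, Vera 0, Dana 0.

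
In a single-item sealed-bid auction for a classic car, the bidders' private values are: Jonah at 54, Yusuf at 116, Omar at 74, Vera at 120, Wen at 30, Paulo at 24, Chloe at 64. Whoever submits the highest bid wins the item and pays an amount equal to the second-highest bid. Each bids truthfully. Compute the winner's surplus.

Surplus = 4.

Bids in descending order: Vera 120; Yusuf 116; Omar 74; Chloe 64; Jonah 54; Wen 30; Paulo 24.
Vera wins with the top bid and pays the second-highest, 116.
Surplus = 120 − 116 = 4.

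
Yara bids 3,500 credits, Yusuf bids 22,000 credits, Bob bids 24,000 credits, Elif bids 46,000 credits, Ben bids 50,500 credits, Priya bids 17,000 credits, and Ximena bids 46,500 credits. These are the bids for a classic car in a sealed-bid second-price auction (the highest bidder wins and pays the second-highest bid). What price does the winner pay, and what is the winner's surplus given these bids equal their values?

The winner pays 46,500 credits for a surplus of 4,000 credits.

Ordered from highest: Ben 50,500 credits; Ximena 46,500 credits; Elif 46,000 credits; Bob 24,000 credits; Yusuf 22,000 credits; Priya 17,000 credits; Yara 3,500 credits.
Ben is the highest bidder, so Ben wins.
Under the second-price rule, the price is the second-highest bid: 46,500 credits.
Surplus = 50,500 credits − 46,500 credits = 4,000 credits.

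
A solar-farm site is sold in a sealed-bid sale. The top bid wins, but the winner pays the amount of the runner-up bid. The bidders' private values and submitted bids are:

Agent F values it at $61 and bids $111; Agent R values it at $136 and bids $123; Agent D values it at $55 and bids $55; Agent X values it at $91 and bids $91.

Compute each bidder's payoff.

Ordered from highest: Agent R $123 > Agent F $111 > Agent X $91 > Agent D $55.
Agent R has the top bid and wins; the price is the second-highest bid, $111.
Agent R's payoff = $136 − $111 = $25. All other bidders lose, so their payoff is 0.

Agent F $0, Agent R $25, Agent D $0, Agent X $0.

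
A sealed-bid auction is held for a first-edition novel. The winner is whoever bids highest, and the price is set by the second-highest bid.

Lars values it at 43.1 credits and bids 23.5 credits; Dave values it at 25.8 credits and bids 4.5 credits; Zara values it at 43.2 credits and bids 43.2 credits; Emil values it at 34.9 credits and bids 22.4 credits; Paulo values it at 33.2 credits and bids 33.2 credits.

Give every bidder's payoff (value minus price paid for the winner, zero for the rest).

Payoffs: Lars 0.0 credits, Dave 0.0 credits, Zara 10.0 credits, Emil 0.0 credits, Paulo 0.0 credits.

Ranking the bids: Zara 43.2 credits; Paulo 33.2 credits; Lars 23.5 credits; Emil 22.4 credits; Dave 4.5 credits.
Zara has the top bid and wins; the price is the second-highest bid, 33.2 credits.
Zara's payoff = 43.2 credits − 33.2 credits = 10.0 credits. All other bidders lose, so their payoff is 0.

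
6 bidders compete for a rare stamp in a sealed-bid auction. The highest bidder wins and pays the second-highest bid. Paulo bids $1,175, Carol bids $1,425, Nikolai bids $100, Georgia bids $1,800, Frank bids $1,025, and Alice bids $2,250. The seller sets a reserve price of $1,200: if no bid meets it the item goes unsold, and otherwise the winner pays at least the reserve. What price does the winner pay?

Bids in descending order: Alice $2,250; Georgia $1,800; Carol $1,425; Paulo $1,175; Frank $1,025; Nikolai $100.
Alice has the highest bid, so Alice wins.
The second-highest bid is $1,800, which exceeds the reserve, so that sets the price.

$1,800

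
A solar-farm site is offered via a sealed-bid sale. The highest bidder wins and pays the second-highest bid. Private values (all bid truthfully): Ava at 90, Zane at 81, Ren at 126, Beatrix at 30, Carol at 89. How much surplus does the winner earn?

Ordered from highest: Ren 126; Ava 90; Carol 89; Zane 81; Beatrix 30.
Ren wins with the top bid and pays the second-highest, 90.
Surplus = 126 − 90 = 36.

Winner's surplus: 36.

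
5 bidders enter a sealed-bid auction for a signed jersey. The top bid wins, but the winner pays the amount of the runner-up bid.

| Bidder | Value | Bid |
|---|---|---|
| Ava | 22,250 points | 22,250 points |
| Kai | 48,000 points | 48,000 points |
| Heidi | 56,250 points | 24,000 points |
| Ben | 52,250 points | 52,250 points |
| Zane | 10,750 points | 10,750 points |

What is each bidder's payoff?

Ordered from highest: Ben 52,250 points; Kai 48,000 points; Heidi 24,000 points; Ava 22,250 points; Zane 10,750 points.
Ben has the top bid and wins; the price is the second-highest bid, 48,000 points.
Ben's payoff = 52,250 points − 48,000 points = 4,250 points. All other bidders lose, so their payoff is 0.

Ava 0 points, Kai 0 points, Heidi 0 points, Ben 4,250 points, Zane 0 points.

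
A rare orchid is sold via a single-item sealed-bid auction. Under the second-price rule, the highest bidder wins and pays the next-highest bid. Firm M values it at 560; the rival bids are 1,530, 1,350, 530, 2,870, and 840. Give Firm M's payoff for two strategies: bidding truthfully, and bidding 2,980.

Truthful: 0; alternative: -2,310.

The highest competing bid is 2,870.
Bidding truthfully at 560: the top bid is 2,870 (a rival), so Firm M loses. Payoff = 0.
Bidding 2,980: Firm M has the top bid, wins, and pays the second-highest bid 2,870. Payoff = 560 − 2,870 = -2,310.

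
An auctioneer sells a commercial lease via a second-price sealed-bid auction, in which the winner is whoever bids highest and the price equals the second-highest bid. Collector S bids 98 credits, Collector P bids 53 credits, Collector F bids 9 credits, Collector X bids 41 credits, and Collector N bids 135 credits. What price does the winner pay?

The winner pays 98 credits.

Ranking the bids: Collector N 135 credits > Collector S 98 credits > Collector P 53 credits > Collector X 41 credits > Collector F 9 credits.
Collector N is the highest bidder, so Collector N wins.
Under the second-price rule, the price is the second-highest bid: 98 credits.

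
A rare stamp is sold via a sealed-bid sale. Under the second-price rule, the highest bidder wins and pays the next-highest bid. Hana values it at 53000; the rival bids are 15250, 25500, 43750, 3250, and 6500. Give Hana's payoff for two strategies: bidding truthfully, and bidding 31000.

(a) 9250  (b) 0

The highest competing bid is 43750.
Bidding truthfully at 53000: Hana has the top bid, wins, and pays the second-highest bid 43750. Payoff = 53000 − 43750 = 9250.
Bidding 31000: the top bid is 43750 (a rival), so Hana loses. Payoff = 0.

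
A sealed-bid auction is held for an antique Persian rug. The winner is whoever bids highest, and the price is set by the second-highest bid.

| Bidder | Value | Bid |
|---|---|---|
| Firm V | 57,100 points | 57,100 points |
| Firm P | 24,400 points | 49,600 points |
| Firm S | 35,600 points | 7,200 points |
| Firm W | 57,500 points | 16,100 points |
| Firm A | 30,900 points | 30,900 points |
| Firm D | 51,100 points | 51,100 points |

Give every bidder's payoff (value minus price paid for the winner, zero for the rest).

Payoffs: Firm V 6,000 points, Firm P 0 points, Firm S 0 points, Firm W 0 points, Firm A 0 points, Firm D 0 points.

Bids in descending order: Firm V 57,100 points, then Firm D 51,100 points, then Firm P 49,600 points, then Firm A 30,900 points, then Firm W 16,100 points, then Firm S 7,200 points.
Firm V has the top bid and wins; the price is the second-highest bid, 51,100 points.
Firm V's payoff = 57,100 points − 51,100 points = 6,000 points. All other bidders lose, so their payoff is 0.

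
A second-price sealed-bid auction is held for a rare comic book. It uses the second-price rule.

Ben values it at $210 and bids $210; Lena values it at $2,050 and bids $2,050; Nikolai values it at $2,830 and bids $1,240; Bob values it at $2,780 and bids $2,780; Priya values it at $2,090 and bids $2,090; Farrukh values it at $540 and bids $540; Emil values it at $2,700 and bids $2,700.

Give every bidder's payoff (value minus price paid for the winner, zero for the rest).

Bids in descending order: Bob $2,780, then Emil $2,700, then Priya $2,090, then Lena $2,050, then Nikolai $1,240, then Farrukh $540, then Ben $210.
Bob has the top bid and wins; the price is the second-highest bid, $2,700.
Bob's payoff = $2,780 − $2,700 = $80. All other bidders lose, so their payoff is 0.

Ben $0, Lena $0, Nikolai $0, Bob $80, Priya $0, Farrukh $0, Emil $0.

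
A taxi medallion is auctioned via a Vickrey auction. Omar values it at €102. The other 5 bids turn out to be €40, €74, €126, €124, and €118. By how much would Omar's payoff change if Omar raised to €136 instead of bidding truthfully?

The highest competing bid is €126.
Bidding truthfully at €102: the top bid is €126 (a rival), so Omar loses. Payoff = €0.
Bidding €136: Omar has the top bid, wins, and pays the second-highest bid €126. Payoff = €102 − €126 = -€24.
Change = -€24 − €0 = -€24.

-€24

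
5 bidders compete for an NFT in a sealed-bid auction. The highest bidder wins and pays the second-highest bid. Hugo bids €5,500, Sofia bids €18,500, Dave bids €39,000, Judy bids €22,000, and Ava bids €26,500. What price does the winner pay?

Price paid: €26,500.

Ordered from highest: Dave €39,000, then Ava €26,500, then Judy €22,000, then Sofia €18,500, then Hugo €5,500.
Dave has the highest bid, so Dave wins.
The second-highest bid is €26,500, so that is what Dave pays.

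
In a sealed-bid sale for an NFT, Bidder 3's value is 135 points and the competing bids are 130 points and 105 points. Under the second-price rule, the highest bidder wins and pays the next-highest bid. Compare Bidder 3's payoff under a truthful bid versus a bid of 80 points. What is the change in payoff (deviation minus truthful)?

-5 points

The highest competing bid is 130 points.
Bidding truthfully at 135 points: Bidder 3 has the top bid, wins, and pays the second-highest bid 130 points. Payoff = 135 points − 130 points = 5 points.
Bidding 80 points: the top bid is 130 points (a rival), so Bidder 3 loses. Payoff = 0 points.
Change = 0 points − 5 points = -5 points.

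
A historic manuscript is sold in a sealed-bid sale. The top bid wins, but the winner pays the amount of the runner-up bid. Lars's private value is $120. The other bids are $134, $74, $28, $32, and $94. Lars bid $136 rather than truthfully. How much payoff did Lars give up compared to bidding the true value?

The highest competing bid is $134.
Bidding truthfully at $120: the top bid is $134 (a rival), so Lars loses. Payoff = $0.
Bidding $136: Lars has the top bid, wins, and pays the second-highest bid $134. Payoff = $120 − $134 = -$14.
Regret = truthful payoff − actual payoff = $0 − -$14 = $14.

Regret: $14.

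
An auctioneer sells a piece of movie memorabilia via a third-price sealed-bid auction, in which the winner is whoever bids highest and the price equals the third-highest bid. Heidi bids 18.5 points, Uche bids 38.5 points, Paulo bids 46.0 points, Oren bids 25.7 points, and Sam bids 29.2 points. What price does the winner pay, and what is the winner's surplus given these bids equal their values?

The winner pays 29.2 points for a surplus of 16.8 points.

Ordered from highest: Paulo 46.0 points, then Uche 38.5 points, then Sam 29.2 points, then Oren 25.7 points, then Heidi 18.5 points.
Paulo is the highest bidder, so Paulo wins.
Under the third-price rule, the price is the third-highest bid: 29.2 points.
Surplus = 46.0 points − 29.2 points = 16.8 points.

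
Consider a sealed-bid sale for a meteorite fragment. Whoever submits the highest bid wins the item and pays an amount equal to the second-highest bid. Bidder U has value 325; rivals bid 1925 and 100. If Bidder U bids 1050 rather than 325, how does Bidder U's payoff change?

The highest competing bid is 1925.
Bidding truthfully at 325: the top bid is 1925 (a rival), so Bidder U loses. Payoff = 0.
Bidding 1050: the top bid is 1925 (a rival), so Bidder U loses. Payoff = 0.
Change = 0 − 0 = 0.
The bid only affects whether you win, not the price — here both bids land on the same side of the top rival bid, so the deviation is payoff-neutral.

Payoff change: 0.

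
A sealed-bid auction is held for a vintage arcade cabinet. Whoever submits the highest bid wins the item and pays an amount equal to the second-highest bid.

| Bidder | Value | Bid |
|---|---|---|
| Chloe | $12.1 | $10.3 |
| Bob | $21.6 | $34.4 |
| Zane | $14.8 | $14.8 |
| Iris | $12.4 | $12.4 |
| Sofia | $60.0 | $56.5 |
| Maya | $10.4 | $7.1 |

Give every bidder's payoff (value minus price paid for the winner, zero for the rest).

Sorted high to low: Sofia $56.5; Bob $34.4; Zane $14.8; Iris $12.4; Chloe $10.3; Maya $7.1.
Sofia has the top bid and wins; the price is the second-highest bid, $34.4.
Sofia's payoff = $60.0 − $34.4 = $25.6. All other bidders lose, so their payoff is 0.

Chloe $0.0, Bob $0.0, Zane $0.0, Iris $0.0, Sofia $25.6, Maya $0.0.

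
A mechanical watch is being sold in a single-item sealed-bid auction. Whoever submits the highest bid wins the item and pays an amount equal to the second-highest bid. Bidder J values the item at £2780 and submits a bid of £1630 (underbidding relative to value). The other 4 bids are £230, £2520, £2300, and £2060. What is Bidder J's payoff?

Bidder J's payoff: £0.

Highest competing bid: £2520.
Bidder J's bid £1630 is not the highest, so Bidder J loses, pays nothing, and earns zero payoff.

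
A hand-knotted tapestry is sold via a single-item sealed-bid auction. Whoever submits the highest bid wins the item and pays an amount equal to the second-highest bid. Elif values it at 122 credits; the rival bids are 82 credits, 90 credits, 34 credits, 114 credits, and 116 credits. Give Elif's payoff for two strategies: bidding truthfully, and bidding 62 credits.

The highest competing bid is 116 credits.
Bidding truthfully at 122 credits: Elif has the top bid, wins, and pays the second-highest bid 116 credits. Payoff = 122 credits − 116 credits = 6 credits.
Bidding 62 credits: the top bid is 116 credits (a rival), so Elif loses. Payoff = 0 credits.

(a) 6 credits  (b) 0 credits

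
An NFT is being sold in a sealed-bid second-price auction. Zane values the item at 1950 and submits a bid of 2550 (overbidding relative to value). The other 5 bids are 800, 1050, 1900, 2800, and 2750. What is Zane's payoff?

Highest competing bid: 2800.
Zane's bid 2550 is not the highest, so Zane loses, pays nothing, and earns zero payoff.

0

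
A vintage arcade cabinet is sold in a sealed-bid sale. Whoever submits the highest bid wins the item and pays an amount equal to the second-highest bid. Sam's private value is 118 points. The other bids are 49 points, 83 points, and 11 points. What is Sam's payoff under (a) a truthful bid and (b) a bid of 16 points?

(a) 35 points  (b) 0 points

The highest competing bid is 83 points.
Bidding truthfully at 118 points: Sam has the top bid, wins, and pays the second-highest bid 83 points. Payoff = 118 points − 83 points = 35 points.
Bidding 16 points: the top bid is 83 points (a rival), so Sam loses. Payoff = 0 points.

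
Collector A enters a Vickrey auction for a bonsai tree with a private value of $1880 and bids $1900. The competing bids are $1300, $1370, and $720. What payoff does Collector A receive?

Highest competing bid: $1370.
Collector A's bid $1900 is the highest overall, so Collector A wins and pays the second-highest bid, $1370.
Payoff = value − price = $1880 − $1370 = $510.

Payoff = $510.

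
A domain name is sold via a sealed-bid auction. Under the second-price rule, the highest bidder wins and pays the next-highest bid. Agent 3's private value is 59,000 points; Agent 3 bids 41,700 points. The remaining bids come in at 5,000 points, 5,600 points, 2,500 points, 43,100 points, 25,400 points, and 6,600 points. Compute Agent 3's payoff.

Highest competing bid: 43,100 points.
Agent 3's bid 41,700 points is not the highest, so Agent 3 loses, pays nothing, and earns zero payoff.

0 points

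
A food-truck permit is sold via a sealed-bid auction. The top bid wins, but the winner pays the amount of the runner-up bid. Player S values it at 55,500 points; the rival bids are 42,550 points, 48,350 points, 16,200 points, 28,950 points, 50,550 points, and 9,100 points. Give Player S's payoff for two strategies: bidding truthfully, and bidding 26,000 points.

The highest competing bid is 50,550 points.
Bidding truthfully at 55,500 points: Player S has the top bid, wins, and pays the second-highest bid 50,550 points. Payoff = 55,500 points − 50,550 points = 4,950 points.
Bidding 26,000 points: the top bid is 50,550 points (a rival), so Player S loses. Payoff = 0 points.
Deviating from a truthful bid can only lose payoff in a second-price auction — never gain.

(a) 4,950 points  (b) 0 points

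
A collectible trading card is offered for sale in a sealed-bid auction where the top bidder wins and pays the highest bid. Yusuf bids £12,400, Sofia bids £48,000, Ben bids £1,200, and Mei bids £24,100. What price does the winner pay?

Ordered from highest: Sofia £48,000; Mei £24,100; Yusuf £12,400; Ben £1,200.
Sofia is the highest bidder, so Sofia wins.
Under the first-price rule, the price is the highest bid: £48,000.

The winner pays £48,000.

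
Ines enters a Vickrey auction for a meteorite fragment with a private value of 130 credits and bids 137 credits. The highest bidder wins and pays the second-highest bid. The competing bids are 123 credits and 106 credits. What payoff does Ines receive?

7 credits

Highest competing bid: 123 credits.
Ines's bid 137 credits is the highest overall, so Ines wins and pays the second-highest bid, 123 credits.
Payoff = value − price = 130 credits − 123 credits = 7 credits.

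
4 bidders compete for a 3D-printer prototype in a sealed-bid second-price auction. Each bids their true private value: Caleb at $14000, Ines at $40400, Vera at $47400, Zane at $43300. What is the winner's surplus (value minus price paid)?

Winner's surplus: $4100.

Ordered from highest: Vera $47400 > Zane $43300 > Ines $40400 > Caleb $14000.
Vera wins with the top bid and pays the second-highest, $43300.
Surplus = $47400 − $43300 = $4100.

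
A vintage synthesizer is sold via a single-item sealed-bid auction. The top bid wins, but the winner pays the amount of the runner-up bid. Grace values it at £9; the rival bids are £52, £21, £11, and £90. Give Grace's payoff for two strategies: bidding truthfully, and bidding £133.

The highest competing bid is £90.
Bidding truthfully at £9: the top bid is £90 (a rival), so Grace loses. Payoff = £0.
Bidding £133: Grace has the top bid, wins, and pays the second-highest bid £90. Payoff = £9 − £90 = -£81.

Truthful: £0; alternative: -£81.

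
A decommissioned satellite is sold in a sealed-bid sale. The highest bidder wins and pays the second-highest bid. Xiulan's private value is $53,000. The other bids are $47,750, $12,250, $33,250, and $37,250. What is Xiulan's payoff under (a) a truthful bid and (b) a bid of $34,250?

Truthful: $5,250; alternative: $0.

The highest competing bid is $47,750.
Bidding truthfully at $53,000: Xiulan has the top bid, wins, and pays the second-highest bid $47,750. Payoff = $53,000 − $47,750 = $5,250.
Bidding $34,250: the top bid is $47,750 (a rival), so Xiulan loses. Payoff = $0.
Deviating from a truthful bid can only lose payoff in a second-price auction — never gain.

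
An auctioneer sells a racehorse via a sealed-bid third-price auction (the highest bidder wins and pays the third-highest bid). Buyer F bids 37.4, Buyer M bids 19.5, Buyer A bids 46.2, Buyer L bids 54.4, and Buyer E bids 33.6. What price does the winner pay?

Ranking the bids: Buyer L 54.4, then Buyer A 46.2, then Buyer F 37.4, then Buyer E 33.6, then Buyer M 19.5.
Buyer L is the highest bidder, so Buyer L wins.
Under the third-price rule, the price is the third-highest bid: 37.4.

The winner pays 37.4.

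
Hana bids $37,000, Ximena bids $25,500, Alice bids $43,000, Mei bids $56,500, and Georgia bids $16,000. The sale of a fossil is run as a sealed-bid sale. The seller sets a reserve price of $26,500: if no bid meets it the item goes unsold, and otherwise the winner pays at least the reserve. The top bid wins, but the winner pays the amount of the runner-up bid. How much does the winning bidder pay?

The winner pays $43,000.

Ordered from highest: Mei $56,500 > Alice $43,000 > Hana $37,000 > Ximena $25,500 > Georgia $16,000.
Mei has the highest bid, so Mei wins.
The second-highest bid is $43,000, which exceeds the reserve, so that sets the price.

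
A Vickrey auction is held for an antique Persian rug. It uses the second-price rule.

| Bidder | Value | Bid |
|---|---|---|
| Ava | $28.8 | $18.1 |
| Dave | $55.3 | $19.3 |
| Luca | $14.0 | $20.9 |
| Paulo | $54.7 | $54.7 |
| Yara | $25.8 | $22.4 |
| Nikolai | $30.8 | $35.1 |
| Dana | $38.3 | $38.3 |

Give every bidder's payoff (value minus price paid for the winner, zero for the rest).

Ava $0.0, Dave $0.0, Luca $0.0, Paulo $16.4, Yara $0.0, Nikolai $0.0, Dana $0.0.

Ranking the bids: Paulo $54.7; Dana $38.3; Nikolai $35.1; Yara $22.4; Luca $20.9; Dave $19.3; Ava $18.1.
Paulo has the top bid and wins; the price is the second-highest bid, $38.3.
Paulo's payoff = $54.7 − $38.3 = $16.4. All other bidders lose, so their payoff is 0.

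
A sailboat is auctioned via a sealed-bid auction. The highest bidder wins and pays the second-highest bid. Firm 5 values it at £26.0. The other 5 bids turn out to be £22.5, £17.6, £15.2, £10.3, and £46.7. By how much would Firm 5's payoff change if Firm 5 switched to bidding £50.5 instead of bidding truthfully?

Payoff change: -£20.7.

The highest competing bid is £46.7.
Bidding truthfully at £26.0: the top bid is £46.7 (a rival), so Firm 5 loses. Payoff = £0.0.
Bidding £50.5: Firm 5 has the top bid, wins, and pays the second-highest bid £46.7. Payoff = £26.0 − £46.7 = -£20.7.
Change = -£20.7 − £0.0 = -£20.7.
Deviating from a truthful bid can only lose payoff in a second-price auction — never gain.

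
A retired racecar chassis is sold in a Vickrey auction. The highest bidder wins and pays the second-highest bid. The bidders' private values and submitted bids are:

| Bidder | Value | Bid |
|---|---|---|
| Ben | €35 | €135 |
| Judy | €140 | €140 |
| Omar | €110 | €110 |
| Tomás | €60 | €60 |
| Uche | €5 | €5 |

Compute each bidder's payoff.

Sorted high to low: Judy €140 > Ben €135 > Omar €110 > Tomás €60 > Uche €5.
Judy has the top bid and wins; the price is the second-highest bid, €135.
Judy's payoff = €140 − €135 = €5. All other bidders lose, so their payoff is 0.

Ben €0, Judy €5, Omar €0, Tomás €0, Uche €0.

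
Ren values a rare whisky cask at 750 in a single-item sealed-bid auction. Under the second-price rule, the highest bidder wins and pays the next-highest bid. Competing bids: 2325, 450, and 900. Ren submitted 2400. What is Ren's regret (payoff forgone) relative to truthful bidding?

The highest competing bid is 2325.
Bidding truthfully at 750: the top bid is 2325 (a rival), so Ren loses. Payoff = 0.
Bidding 2400: Ren has the top bid, wins, and pays the second-highest bid 2325. Payoff = 750 − 2325 = -1575.
Regret = truthful payoff − actual payoff = 0 − -1575 = 1575.

Payoff forgone: 1575.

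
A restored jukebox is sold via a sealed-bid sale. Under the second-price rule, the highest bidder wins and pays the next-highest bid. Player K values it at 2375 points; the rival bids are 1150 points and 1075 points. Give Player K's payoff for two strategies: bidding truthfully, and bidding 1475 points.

Truthful: 1225 points; alternative: 1225 points.

The highest competing bid is 1150 points.
Bidding truthfully at 2375 points: Player K has the top bid, wins, and pays the second-highest bid 1150 points. Payoff = 2375 points − 1150 points = 1225 points.
Bidding 1475 points: Player K has the top bid, wins, and pays the second-highest bid 1150 points. Payoff = 2375 points − 1150 points = 1225 points.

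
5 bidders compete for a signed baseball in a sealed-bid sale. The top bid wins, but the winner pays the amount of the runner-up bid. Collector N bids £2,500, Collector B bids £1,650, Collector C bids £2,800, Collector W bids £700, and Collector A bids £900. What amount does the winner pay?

Ranking the bids: Collector C £2,800, then Collector N £2,500, then Collector B £1,650, then Collector A £900, then Collector W £700.
Collector C has the highest bid, so Collector C wins.
The second-highest bid is £2,500, so that is what Collector C pays.

The winner pays £2,500.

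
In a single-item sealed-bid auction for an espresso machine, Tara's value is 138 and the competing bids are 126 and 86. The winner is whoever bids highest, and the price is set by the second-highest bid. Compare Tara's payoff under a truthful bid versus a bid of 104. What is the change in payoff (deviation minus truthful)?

-12

The highest competing bid is 126.
Bidding truthfully at 138: Tara has the top bid, wins, and pays the second-highest bid 126. Payoff = 138 − 126 = 12.
Bidding 104: the top bid is 126 (a rival), so Tara loses. Payoff = 0.
Change = 0 − 12 = -12.
This is the dominant-strategy logic: truthful bidding weakly beats any alternative.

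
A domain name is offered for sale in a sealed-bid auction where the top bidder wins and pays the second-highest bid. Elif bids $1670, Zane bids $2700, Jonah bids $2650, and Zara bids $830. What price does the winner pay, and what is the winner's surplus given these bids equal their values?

Bids in descending order: Zane $2700; Jonah $2650; Elif $1670; Zara $830.
Zane is the highest bidder, so Zane wins.
Under the second-price rule, the price is the second-highest bid: $2650.
Surplus = $2700 − $2650 = $50.

Price $2650; surplus $50.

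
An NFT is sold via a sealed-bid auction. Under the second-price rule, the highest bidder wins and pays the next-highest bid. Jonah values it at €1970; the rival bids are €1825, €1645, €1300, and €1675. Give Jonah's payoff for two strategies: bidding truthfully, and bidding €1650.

Truthful: €145; alternative: €0.

The highest competing bid is €1825.
Bidding truthfully at €1970: Jonah has the top bid, wins, and pays the second-highest bid €1825. Payoff = €1970 − €1825 = €145.
Bidding €1650: the top bid is €1825 (a rival), so Jonah loses. Payoff = €0.
Deviating from a truthful bid can only lose payoff in a second-price auction — never gain.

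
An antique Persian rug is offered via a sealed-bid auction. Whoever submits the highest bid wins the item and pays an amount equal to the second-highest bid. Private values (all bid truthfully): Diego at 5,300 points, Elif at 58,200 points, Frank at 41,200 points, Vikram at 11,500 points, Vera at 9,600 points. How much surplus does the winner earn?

Ranking the bids: Elif 58,200 points; Frank 41,200 points; Vikram 11,500 points; Vera 9,600 points; Diego 5,300 points.
Elif wins with the top bid and pays the second-highest, 41,200 points.
Surplus = 58,200 points − 41,200 points = 17,000 points.

Winner's surplus: 17,000 points.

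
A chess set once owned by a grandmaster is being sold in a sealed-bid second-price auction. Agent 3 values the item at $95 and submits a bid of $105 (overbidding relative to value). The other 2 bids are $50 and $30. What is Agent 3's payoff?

Payoff = $45.

Highest competing bid: $50.
Agent 3's bid $105 is the highest overall, so Agent 3 wins and pays the second-highest bid, $50.
Payoff = value − price = $95 − $50 = $45.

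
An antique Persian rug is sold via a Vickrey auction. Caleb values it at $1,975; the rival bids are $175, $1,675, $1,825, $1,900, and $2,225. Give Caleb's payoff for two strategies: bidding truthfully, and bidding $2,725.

The highest competing bid is $2,225.
Bidding truthfully at $1,975: the top bid is $2,225 (a rival), so Caleb loses. Payoff = $0.
Bidding $2,725: Caleb has the top bid, wins, and pays the second-highest bid $2,225. Payoff = $1,975 − $2,225 = -$250.
Deviating from a truthful bid can only lose payoff in a second-price auction — never gain.

Truthful: $0; alternative: -$250.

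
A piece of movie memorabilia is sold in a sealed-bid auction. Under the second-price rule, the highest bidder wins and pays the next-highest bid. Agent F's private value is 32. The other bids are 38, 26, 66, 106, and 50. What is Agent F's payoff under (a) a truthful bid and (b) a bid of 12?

The highest competing bid is 106.
Bidding truthfully at 32: the top bid is 106 (a rival), so Agent F loses. Payoff = 0.
Bidding 12: the top bid is 106 (a rival), so Agent F loses. Payoff = 0.
The bid only affects whether you win, not the price — here both bids land on the same side of the top rival bid, so the deviation is payoff-neutral.

Truthful: 0; alternative: 0.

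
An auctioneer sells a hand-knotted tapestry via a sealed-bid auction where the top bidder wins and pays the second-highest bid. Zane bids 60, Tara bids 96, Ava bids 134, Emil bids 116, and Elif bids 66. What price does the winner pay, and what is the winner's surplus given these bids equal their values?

Price 116; surplus 18.

Ordered from highest: Ava 134 > Emil 116 > Tara 96 > Elif 66 > Zane 60.
Ava is the highest bidder, so Ava wins.
Under the second-price rule, the price is the second-highest bid: 116.
Surplus = 134 − 116 = 18.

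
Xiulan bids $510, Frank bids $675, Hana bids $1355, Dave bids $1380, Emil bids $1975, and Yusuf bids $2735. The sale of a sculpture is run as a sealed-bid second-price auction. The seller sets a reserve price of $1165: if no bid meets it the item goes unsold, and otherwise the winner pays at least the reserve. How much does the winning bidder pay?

Price paid: $1975.

Ranking the bids: Yusuf $2735; Emil $1975; Dave $1380; Hana $1355; Frank $675; Xiulan $510.
Yusuf has the highest bid, so Yusuf wins.
The second-highest bid is $1975, which exceeds the reserve, so that sets the price.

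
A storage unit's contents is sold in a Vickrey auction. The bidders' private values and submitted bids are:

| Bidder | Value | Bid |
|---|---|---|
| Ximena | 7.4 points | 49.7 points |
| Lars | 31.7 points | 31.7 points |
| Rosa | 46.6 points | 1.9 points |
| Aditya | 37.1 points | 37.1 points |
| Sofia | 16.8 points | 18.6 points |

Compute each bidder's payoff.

Ximena -29.7 points, Lars 0.0 points, Rosa 0.0 points, Aditya 0.0 points, Sofia 0.0 points.

Ordered from highest: Ximena 49.7 points, then Aditya 37.1 points, then Lars 31.7 points, then Sofia 18.6 points, then Rosa 1.9 points.
Ximena has the top bid and wins; the price is the second-highest bid, 37.1 points.
Ximena's payoff = 7.4 points − 37.1 points = -29.7 points. All other bidders lose, so their payoff is 0.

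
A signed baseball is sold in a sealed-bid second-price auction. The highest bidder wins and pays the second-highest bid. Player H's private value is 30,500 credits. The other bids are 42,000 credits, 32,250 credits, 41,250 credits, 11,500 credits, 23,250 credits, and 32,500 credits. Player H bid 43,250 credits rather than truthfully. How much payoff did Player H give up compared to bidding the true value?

Regret: 11,500 credits.

The highest competing bid is 42,000 credits.
Bidding truthfully at 30,500 credits: the top bid is 42,000 credits (a rival), so Player H loses. Payoff = 0 credits.
Bidding 43,250 credits: Player H has the top bid, wins, and pays the second-highest bid 42,000 credits. Payoff = 30,500 credits − 42,000 credits = -11,500 credits.
Regret = truthful payoff − actual payoff = 0 credits − -11,500 credits = 11,500 credits.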